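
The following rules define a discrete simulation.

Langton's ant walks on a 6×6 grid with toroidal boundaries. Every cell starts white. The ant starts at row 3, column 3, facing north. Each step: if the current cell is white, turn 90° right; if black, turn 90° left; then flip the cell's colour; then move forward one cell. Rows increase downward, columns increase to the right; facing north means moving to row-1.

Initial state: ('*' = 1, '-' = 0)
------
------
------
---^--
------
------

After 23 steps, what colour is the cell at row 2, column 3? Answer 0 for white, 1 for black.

1

t=0: ------
------
------
---^--
------
------
t=1: ------
------
------
---*>-
------
------
t=2: ------
------
------
---**-
----v-
------
t=3: ------
------
------
---**-
---<*-
------
t=4: ------
------
------
---^*-
---**-
------
t=5: ------
------
------
--<-*-
---**-
------
t=6: ------
------
--^---
--*-*-
---**-
------
t=7: ------
------
--*>--
--*-*-
---**-
------
t=8: ------
------
--**--
--*v*-
---**-
------
t=9: ------
------
--**--
--<**-
---**-
------
t=10: ------
------
--**--
---**-
--v**-
------
t=11: ------
------
--**--
---**-
-<***-
------
t=12: ------
------
--**--
-^-**-
-****-
------
t=13: ------
------
--**--
-*>**-
-****-
------
t=14: ------
------
--**--
-****-
-*v**-
------
t=15: ------
------
--**--
-****-
-*->*-
------
t=16: ------
------
--**--
-**^*-
-*--*-
------
t=17: ------
------
--**--
-*<-*-
-*--*-
------
t=18: ------
------
--**--
-*--*-
-*v-*-
------
t=19: ------
------
--**--
-*--*-
-<*-*-
------
t=20: ------
------
--**--
-*--*-
--*-*-
-v----
t=21: ------
------
--**--
-*--*-
--*-*-
<*----
t=22: ------
------
--**--
-*--*-
^-*-*-
**----
t=23: ------
------
--**--
-*--*-
*>*-*-
**----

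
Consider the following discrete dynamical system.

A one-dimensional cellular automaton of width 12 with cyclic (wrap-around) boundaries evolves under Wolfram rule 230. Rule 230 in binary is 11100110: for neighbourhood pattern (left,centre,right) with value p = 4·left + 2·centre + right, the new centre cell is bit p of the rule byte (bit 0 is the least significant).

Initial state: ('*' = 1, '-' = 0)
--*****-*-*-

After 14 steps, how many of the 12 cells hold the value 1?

10

[0] --*****-*-*-
[1] -*-********-
[2] ***-*******-
[3] -***-*******
[4] *-***-******
[5] **-***-*****
[6] ***-***-****
[7] ****-***-***
[8] *****-***-**
[9] ******-***-*
[10] *******-***-
[11] -*******-***
[12] *-*******-**
[13] **-*******-*
[14] ***-*******-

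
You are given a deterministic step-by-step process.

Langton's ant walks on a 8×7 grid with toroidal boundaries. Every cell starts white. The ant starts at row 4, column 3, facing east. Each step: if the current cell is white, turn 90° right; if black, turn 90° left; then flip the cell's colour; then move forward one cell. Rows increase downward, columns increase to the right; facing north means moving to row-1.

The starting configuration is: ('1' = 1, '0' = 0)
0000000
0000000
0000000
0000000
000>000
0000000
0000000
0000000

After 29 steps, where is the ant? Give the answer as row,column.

3,1

0) 0000000
0000000
0000000
0000000
000>000
0000000
0000000
0000000
1) 0000000
0000000
0000000
0000000
0001000
000v000
0000000
0000000
2) 0000000
0000000
0000000
0000000
0001000
00<1000
0000000
0000000
3) 0000000
0000000
0000000
0000000
00^1000
0011000
0000000
0000000
4) 0000000
0000000
0000000
0000000
001>000
0011000
0000000
0000000
5) 0000000
0000000
0000000
000^000
0010000
0011000
0000000
0000000
6) 0000000
0000000
0000000
0001>00
0010000
0011000
0000000
0000000
7) 0000000
0000000
0000000
0001100
0010v00
0011000
0000000
0000000
8) 0000000
0000000
0000000
0001100
001<100
0011000
0000000
0000000
9) 0000000
0000000
0000000
000^100
0011100
0011000
0000000
0000000
10) 0000000
0000000
0000000
00<0100
0011100
0011000
0000000
0000000
11) 0000000
0000000
00^0000
0010100
0011100
0011000
0000000
0000000
12) 0000000
0000000
001>000
0010100
0011100
0011000
0000000
0000000
13) 0000000
0000000
0011000
001v100
0011100
0011000
0000000
0000000
14) 0000000
0000000
0011000
00<1100
0011100
0011000
0000000
0000000
15) 0000000
0000000
0011000
0001100
00v1100
0011000
0000000
0000000
16) 0000000
0000000
0011000
0001100
000>100
0011000
0000000
0000000
17) 0000000
0000000
0011000
000^100
0000100
0011000
0000000
0000000
18) 0000000
0000000
0011000
00<0100
0000100
0011000
0000000
0000000
19) 0000000
0000000
00^1000
0010100
0000100
0011000
0000000
0000000
20) 0000000
0000000
0<01000
0010100
0000100
0011000
0000000
0000000
21) 0000000
0^00000
0101000
0010100
0000100
0011000
0000000
0000000
22) 0000000
01>0000
0101000
0010100
0000100
0011000
0000000
0000000
23) 0000000
0110000
01v1000
0010100
0000100
0011000
0000000
0000000
24) 0000000
0110000
0<11000
0010100
0000100
0011000
0000000
0000000
25) 0000000
0110000
0011000
0v10100
0000100
0011000
0000000
0000000
26) 0000000
0110000
0011000
<110100
0000100
0011000
0000000
0000000
27) 0000000
0110000
^011000
1110100
0000100
0011000
0000000
0000000
28) 0000000
0110000
1>11000
1110100
0000100
0011000
0000000
0000000
29) 0000000
0110000
1111000
1v10100
0000100
0011000
0000000
0000000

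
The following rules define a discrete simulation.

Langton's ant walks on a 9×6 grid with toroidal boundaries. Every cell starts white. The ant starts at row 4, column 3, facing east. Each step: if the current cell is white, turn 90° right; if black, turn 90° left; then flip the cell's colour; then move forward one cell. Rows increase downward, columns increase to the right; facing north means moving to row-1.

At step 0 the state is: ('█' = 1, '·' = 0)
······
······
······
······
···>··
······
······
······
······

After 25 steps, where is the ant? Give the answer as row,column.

t=0: ······
······
······
······
···>··
······
······
······
······
t=1: ······
······
······
······
···█··
···v··
······
······
······
t=2: ······
······
······
······
···█··
··<█··
······
······
······
t=3: ······
······
······
······
··^█··
··██··
······
······
······
t=4: ······
······
······
······
··█>··
··██··
······
······
······
t=5: ······
······
······
···^··
··█···
··██··
······
······
······
t=6: ······
······
······
···█>·
··█···
··██··
······
······
······
t=7: ······
······
······
···██·
··█·v·
··██··
······
······
······
t=8: ······
······
······
···██·
··█<█·
··██··
······
······
······
t=9: ······
······
······
···^█·
··███·
··██··
······
······
······
t=10: ······
······
······
··<·█·
··███·
··██··
······
······
······
t=11: ······
······
··^···
··█·█·
··███·
··██··
······
······
······
t=12: ······
······
··█>··
··█·█·
··███·
··██··
······
······
······
t=13: ······
······
··██··
··█v█·
··███·
··██··
······
······
······
t=14: ······
······
··██··
··<██·
··███·
··██··
······
······
······
t=15: ······
······
··██··
···██·
··v██·
··██··
······
······
······
t=16: ······
······
··██··
···██·
···>█·
··██··
······
······
······
t=17: ······
······
··██··
···^█·
····█·
··██··
······
······
······
t=18: ······
······
··██··
··<·█·
····█·
··██··
······
······
······
t=19: ······
······
··^█··
··█·█·
····█·
··██··
······
······
······
t=20: ······
······
·<·█··
··█·█·
····█·
··██··
······
······
······
t=21: ······
·^····
·█·█··
··█·█·
····█·
··██··
······
······
······
t=22: ······
·█>···
·█·█··
··█·█·
····█·
··██··
······
······
······
t=23: ······
·██···
·█v█··
··█·█·
····█·
··██··
······
······
······
t=24: ······
·██···
·<██··
··█·█·
····█·
··██··
······
······
······
t=25: ······
·██···
··██··
·v█·█·
····█·
··██··
······
······
······

3,1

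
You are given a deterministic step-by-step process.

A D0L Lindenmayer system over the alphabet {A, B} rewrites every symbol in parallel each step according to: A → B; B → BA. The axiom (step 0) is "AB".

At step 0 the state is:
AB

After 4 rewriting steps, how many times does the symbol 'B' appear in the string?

[0] AB
[1] BBA
[2] BABAB
[3] BABBABBA
[4] BABBABABBABAB

8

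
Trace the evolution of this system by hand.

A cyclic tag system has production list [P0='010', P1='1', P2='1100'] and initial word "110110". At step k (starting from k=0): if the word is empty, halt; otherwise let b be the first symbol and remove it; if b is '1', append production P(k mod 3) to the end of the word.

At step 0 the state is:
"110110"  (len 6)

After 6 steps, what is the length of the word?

t=0: "110110"  (len 6)
t=1: "10110010"  (len 8)
t=2: "01100101"  (len 8)
t=3: "1100101"  (len 7)
t=4: "100101010"  (len 9)
t=5: "001010101"  (len 9)
t=6: "01010101"  (len 8)

8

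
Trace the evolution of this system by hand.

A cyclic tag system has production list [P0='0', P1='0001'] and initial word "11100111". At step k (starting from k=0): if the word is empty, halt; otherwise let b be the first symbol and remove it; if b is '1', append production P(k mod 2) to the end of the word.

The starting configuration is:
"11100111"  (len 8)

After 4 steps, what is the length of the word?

10

step 0: "11100111"  (len 8)
step 1: "11001110"  (len 8)
step 2: "10011100001"  (len 11)
step 3: "00111000010"  (len 11)
step 4: "0111000010"  (len 10)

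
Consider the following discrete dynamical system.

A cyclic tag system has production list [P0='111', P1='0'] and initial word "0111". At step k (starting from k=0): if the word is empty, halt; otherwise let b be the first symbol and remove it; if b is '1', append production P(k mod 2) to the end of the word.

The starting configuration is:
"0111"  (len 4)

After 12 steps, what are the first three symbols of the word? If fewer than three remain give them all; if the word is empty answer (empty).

101

step 0: "0111"  (len 4)
step 1: "111"  (len 3)
step 2: "110"  (len 3)
step 3: "10111"  (len 5)
step 4: "01110"  (len 5)
step 5: "1110"  (len 4)
step 6: "1100"  (len 4)
step 7: "100111"  (len 6)
step 8: "001110"  (len 6)
step 9: "01110"  (len 5)
step 10: "1110"  (len 4)
step 11: "110111"  (len 6)
step 12: "101110"  (len 6)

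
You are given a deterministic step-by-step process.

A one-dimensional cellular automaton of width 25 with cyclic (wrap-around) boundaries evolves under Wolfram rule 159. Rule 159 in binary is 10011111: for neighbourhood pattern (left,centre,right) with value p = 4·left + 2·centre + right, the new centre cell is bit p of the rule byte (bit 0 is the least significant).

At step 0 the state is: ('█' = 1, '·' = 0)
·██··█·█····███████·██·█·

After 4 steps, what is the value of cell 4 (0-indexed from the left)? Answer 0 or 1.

0

k=0  ·██··█·█····███████·██·█·
k=1  ██·███·███████████··█··██
k=2  █··██··██████████·███████
k=3  ·███·███████████··███████
k=4  ·██··██████████·████████·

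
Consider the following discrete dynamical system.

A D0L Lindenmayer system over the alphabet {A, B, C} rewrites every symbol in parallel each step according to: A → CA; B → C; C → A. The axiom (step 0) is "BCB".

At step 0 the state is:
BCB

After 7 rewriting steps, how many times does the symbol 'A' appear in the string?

29

[0] BCB
[1] CAC
[2] ACAA
[3] CAACACA
[4] ACACAACAACA
[5] CAACAACACAACACAACA
[6] ACACAACACAACAACACAACAACACAACA
[7] CAACAACACAACAACACAACACAACAACACAACACAACAACACAACA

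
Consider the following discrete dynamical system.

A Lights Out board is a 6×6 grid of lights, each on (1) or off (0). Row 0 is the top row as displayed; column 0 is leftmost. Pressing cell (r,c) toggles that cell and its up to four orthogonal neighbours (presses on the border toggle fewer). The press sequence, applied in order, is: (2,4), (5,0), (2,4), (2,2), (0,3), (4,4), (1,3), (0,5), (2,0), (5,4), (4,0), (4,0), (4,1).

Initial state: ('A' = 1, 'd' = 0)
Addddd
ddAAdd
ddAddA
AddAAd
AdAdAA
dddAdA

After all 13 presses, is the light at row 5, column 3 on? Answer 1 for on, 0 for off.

0

t=0: Addddd
ddAAdd
ddAddA
AddAAd
AdAdAA
dddAdA
t=1: Addddd
ddAAAd
ddAAAd
AddAdd
AdAdAA
dddAdA
t=2: Addddd
ddAAAd
ddAAAd
AddAdd
ddAdAA
AAdAdA
t=3: Addddd
ddAAdd
ddAddA
AddAAd
ddAdAA
AAdAdA
t=4: Addddd
dddAdd
dAdAdA
AdAAAd
ddAdAA
AAdAdA
t=5: AdAAAd
dddddd
dAdAdA
AdAAAd
ddAdAA
AAdAdA
t=6: AdAAAd
dddddd
dAdAdA
AdAAdd
ddAAdd
AAdAAA
t=7: AdAdAd
ddAAAd
dAdddA
AdAAdd
ddAAdd
AAdAAA
t=8: AdAddA
ddAAAA
dAdddA
AdAAdd
ddAAdd
AAdAAA
t=9: AdAddA
AdAAAA
AddddA
ddAAdd
ddAAdd
AAdAAA
t=10: AdAddA
AdAAAA
AddddA
ddAAdd
ddAAAd
AAdddd
t=11: AdAddA
AdAAAA
AddddA
AdAAdd
AAAAAd
dAdddd
t=12: AdAddA
AdAAAA
AddddA
ddAAdd
ddAAAd
AAdddd
t=13: AdAddA
AdAAAA
AddddA
dAAAdd
AAdAAd
Addddd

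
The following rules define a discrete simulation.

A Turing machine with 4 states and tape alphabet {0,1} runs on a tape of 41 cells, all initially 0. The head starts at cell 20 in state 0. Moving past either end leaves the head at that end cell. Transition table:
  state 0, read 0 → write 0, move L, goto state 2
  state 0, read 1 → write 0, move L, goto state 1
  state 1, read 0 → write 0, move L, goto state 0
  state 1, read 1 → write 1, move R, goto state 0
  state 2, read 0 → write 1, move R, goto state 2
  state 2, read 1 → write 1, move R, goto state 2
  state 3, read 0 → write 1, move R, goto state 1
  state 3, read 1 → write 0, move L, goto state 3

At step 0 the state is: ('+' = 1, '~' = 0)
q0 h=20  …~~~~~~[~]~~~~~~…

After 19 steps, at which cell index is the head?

k=0  q0 h=20  …~~~~~~[~]~~~~~~…
k=1  q2 h=19  …~~~~~~[~]~~~~~~…
k=2  q2 h=20  …~~~~~+[~]~~~~~~…
k=3  q2 h=21  …~~~~++[~]~~~~~~…
k=4  q2 h=22  …~~~+++[~]~~~~~~…
k=5  q2 h=23  …~~++++[~]~~~~~~…
k=6  q2 h=24  …~+++++[~]~~~~~~…
k=7  q2 h=25  …++++++[~]~~~~~~…
k=8  q2 h=26  …++++++[~]~~~~~~…
k=9  q2 h=27  …++++++[~]~~~~~~…
k=10  q2 h=28  …++++++[~]~~~~~~…
k=11  q2 h=29  …++++++[~]~~~~~~…
k=12  q2 h=30  …++++++[~]~~~~~~…
k=13  q2 h=31  …++++++[~]~~~~~~…
k=14  q2 h=32  …++++++[~]~~~~~~…
k=15  q2 h=33  …++++++[~]~~~~~~…
k=16  q2 h=34  …++++++[~]~~~~~~|
k=17  q2 h=35  …++++++[~]~~~~~|
k=18  q2 h=36  …++++++[~]~~~~|
k=19  q2 h=37  …++++++[~]~~~|

37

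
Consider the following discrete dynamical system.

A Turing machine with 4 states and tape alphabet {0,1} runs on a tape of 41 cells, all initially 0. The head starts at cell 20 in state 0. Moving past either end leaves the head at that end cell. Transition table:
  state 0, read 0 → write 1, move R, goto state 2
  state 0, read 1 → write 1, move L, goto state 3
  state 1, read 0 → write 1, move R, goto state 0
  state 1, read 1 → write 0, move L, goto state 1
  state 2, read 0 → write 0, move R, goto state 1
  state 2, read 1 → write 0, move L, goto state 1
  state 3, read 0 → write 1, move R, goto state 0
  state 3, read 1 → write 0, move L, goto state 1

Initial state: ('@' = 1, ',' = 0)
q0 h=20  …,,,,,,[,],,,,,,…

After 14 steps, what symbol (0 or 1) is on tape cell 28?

1

gen 0: q0 h=20  …,,,,,,[,],,,,,,…
gen 1: q2 h=21  …,,,,,@[,],,,,,,…
gen 2: q1 h=22  …,,,,@,[,],,,,,,…
gen 3: q0 h=23  …,,,@,@[,],,,,,,…
gen 4: q2 h=24  …,,@,@@[,],,,,,,…
gen 5: q1 h=25  …,@,@@,[,],,,,,,…
gen 6: q0 h=26  …@,@@,@[,],,,,,,…
gen 7: q2 h=27  …,@@,@@[,],,,,,,…
gen 8: q1 h=28  …@@,@@,[,],,,,,,…
gen 9: q0 h=29  …@,@@,@[,],,,,,,…
gen 10: q2 h=30  …,@@,@@[,],,,,,,…
gen 11: q1 h=31  …@@,@@,[,],,,,,,…
gen 12: q0 h=32  …@,@@,@[,],,,,,,…
gen 13: q2 h=33  …,@@,@@[,],,,,,,…
gen 14: q1 h=34  …@@,@@,[,],,,,,,|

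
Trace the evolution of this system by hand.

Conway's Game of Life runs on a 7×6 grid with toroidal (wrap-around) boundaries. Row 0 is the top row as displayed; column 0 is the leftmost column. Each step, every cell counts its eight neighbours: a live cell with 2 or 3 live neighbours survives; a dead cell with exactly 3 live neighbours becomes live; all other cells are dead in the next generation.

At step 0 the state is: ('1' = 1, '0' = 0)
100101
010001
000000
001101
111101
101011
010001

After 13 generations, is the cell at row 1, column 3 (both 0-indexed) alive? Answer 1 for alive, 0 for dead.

0

0) 100101
010001
000000
001101
111101
101011
010001
1) 011001
000011
101010
000101
000000
000000
011100
2) 010001
001010
100000
000111
000000
001000
110100
3) 010111
110001
000000
000011
000110
011000
110000
4) 000010
011001
000010
000111
001111
111100
000111
5) 101000
000111
101000
001000
000000
110000
110001
6) 001100
101111
011011
010000
010000
010001
001001
7) 100000
100000
000000
010000
011000
011000
111110
8) 101100
000000
000000
011000
100000
000000
100101
9) 111111
000000
000000
010000
010000
100001
111111
10) 000000
111111
000000
000000
010000
000100
000000
11) 111111
111111
111111
000000
000000
000000
000000
12) 000000
000000
000000
111111
000000
000000
111111
13) 111111
000000
111111
111111
111111
111111
111111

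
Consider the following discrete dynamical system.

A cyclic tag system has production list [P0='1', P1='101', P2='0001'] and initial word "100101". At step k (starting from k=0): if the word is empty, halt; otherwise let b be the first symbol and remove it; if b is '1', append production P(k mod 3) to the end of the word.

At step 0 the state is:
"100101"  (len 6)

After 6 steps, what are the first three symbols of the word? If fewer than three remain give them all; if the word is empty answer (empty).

[0] "100101"  (len 6)
[1] "001011"  (len 6)
[2] "01011"  (len 5)
[3] "1011"  (len 4)
[4] "0111"  (len 4)
[5] "111"  (len 3)
[6] "110001"  (len 6)

110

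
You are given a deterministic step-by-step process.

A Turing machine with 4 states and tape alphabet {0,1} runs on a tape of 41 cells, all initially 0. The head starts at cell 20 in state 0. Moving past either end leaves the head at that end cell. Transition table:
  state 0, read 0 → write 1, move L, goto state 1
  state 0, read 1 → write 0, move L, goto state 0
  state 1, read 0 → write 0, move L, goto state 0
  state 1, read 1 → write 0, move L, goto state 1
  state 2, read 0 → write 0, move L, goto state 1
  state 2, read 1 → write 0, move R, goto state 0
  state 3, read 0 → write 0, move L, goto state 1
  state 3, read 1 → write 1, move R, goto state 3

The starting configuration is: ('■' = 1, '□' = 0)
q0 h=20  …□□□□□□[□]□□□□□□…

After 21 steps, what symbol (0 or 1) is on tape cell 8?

1

k=0  q0 h=20  …□□□□□□[□]□□□□□□…
k=1  q1 h=19  …□□□□□□[□]■□□□□□…
k=2  q0 h=18  …□□□□□□[□]□■□□□□…
k=3  q1 h=17  …□□□□□□[□]■□■□□□…
k=4  q0 h=16  …□□□□□□[□]□■□■□□…
k=5  q1 h=15  …□□□□□□[□]■□■□■□…
k=6  q0 h=14  …□□□□□□[□]□■□■□■…
k=7  q1 h=13  …□□□□□□[□]■□■□■□…
k=8  q0 h=12  …□□□□□□[□]□■□■□■…
k=9  q1 h=11  …□□□□□□[□]■□■□■□…
k=10  q0 h=10  …□□□□□□[□]□■□■□■…
k=11  q1 h= 9  …□□□□□□[□]■□■□■□…
k=12  q0 h= 8  …□□□□□□[□]□■□■□■…
k=13  q1 h= 7  …□□□□□□[□]■□■□■□…
k=14  q0 h= 6  |□□□□□□[□]□■□■□■…
k=15  q1 h= 5  |□□□□□[□]■□■□■□…
k=16  q0 h= 4  |□□□□[□]□■□■□■…
k=17  q1 h= 3  |□□□[□]■□■□■□…
k=18  q0 h= 2  |□□[□]□■□■□■…
k=19  q1 h= 1  |□[□]■□■□■□…
k=20  q0 h= 0  |[□]□■□■□■…
k=21  q1 h= 0  |[■]□■□■□■…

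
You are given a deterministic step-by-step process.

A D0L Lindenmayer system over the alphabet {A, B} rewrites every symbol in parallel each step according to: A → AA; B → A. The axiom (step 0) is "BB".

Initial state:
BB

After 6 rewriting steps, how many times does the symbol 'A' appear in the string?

k=0  BB
k=1  AA
k=2  AAAA
k=3  AAAAAAAA
k=4  AAAAAAAAAAAAAAAA
k=5  AAAAAAAAAAAAAAAAAAAAAAAAAAAAAAAA
k=6  AAAAAAAAAAAAAAAAAAAAAAAAAAAAAAAAAAAAAAAAAAAAAAAAAAAAAAAAAAAAAAAA

64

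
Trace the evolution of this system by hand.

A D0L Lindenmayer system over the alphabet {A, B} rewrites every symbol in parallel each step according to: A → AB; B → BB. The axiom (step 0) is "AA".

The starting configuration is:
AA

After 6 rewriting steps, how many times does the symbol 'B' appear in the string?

0) AA
1) ABAB
2) ABBBABBB
3) ABBBBBBBABBBBBBB
4) ABBBBBBBBBBBBBBBABBBBBBBBBBBBBBB
5) ABBBBBBBBBBBBBBBBBBBBBBBBBBBBBBBABBBBBBBBBBBBBBBBBBBBBBBBBBBBBBB
6) ABBBBBBBBBBBBBBBBBBBBBBBBBBBBBBBBBBBBBBBBBBBBBBBBBBBBBBBBB…BBBBBBBBBBBBBBBBBBBBBBBBBBBBBBBBBBBBBBBBBBBBBBBBBBBBBBBBBB  (len 128)

126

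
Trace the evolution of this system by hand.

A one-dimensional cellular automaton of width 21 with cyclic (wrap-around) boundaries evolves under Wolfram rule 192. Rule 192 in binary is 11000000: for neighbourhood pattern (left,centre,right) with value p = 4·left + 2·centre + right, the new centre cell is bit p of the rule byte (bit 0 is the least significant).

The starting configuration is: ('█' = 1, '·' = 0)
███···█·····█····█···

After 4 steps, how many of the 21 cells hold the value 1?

0) ███···█·····█····█···
1) ·██··················
2) ··█··················
3) ·····················
4) ·····················

0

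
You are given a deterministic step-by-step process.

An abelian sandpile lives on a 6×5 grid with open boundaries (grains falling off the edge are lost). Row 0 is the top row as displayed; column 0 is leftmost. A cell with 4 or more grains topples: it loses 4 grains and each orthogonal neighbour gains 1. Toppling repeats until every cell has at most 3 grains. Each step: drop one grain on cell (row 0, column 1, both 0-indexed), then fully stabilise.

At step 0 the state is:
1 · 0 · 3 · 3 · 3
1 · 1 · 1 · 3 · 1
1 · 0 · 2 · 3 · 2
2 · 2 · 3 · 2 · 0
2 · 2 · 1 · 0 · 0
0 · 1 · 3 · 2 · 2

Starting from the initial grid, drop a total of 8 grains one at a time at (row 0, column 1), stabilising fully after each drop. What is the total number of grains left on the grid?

k=0  1 · 0 · 3 · 3 · 3
1 · 1 · 1 · 3 · 1
1 · 0 · 2 · 3 · 2
2 · 2 · 3 · 2 · 0
2 · 2 · 1 · 0 · 0
0 · 1 · 3 · 2 · 2
k=1  1 · 1 · 3 · 3 · 3
1 · 1 · 1 · 3 · 1
1 · 0 · 2 · 3 · 2
2 · 2 · 3 · 2 · 0
2 · 2 · 1 · 0 · 0
0 · 1 · 3 · 2 · 2
k=2  1 · 2 · 3 · 3 · 3
1 · 1 · 1 · 3 · 1
1 · 0 · 2 · 3 · 2
2 · 2 · 3 · 2 · 0
2 · 2 · 1 · 0 · 0
0 · 1 · 3 · 2 · 2
k=3  1 · 3 · 3 · 3 · 3
1 · 1 · 1 · 3 · 1
1 · 0 · 2 · 3 · 2
2 · 2 · 3 · 2 · 0
2 · 2 · 1 · 0 · 0
0 · 1 · 3 · 2 · 2
k=4  2 · 1 · 1 · 2 · 0
1 · 2 · 3 · 1 · 3
1 · 0 · 3 · 0 · 3
2 · 2 · 3 · 3 · 0
2 · 2 · 1 · 0 · 0
0 · 1 · 3 · 2 · 2
k=5  2 · 2 · 1 · 2 · 0
1 · 2 · 3 · 1 · 3
1 · 0 · 3 · 0 · 3
2 · 2 · 3 · 3 · 0
2 · 2 · 1 · 0 · 0
0 · 1 · 3 · 2 · 2
k=6  2 · 3 · 1 · 2 · 0
1 · 2 · 3 · 1 · 3
1 · 0 · 3 · 0 · 3
2 · 2 · 3 · 3 · 0
2 · 2 · 1 · 0 · 0
0 · 1 · 3 · 2 · 2
k=7  3 · 0 · 2 · 2 · 0
1 · 3 · 3 · 1 · 3
1 · 0 · 3 · 0 · 3
2 · 2 · 3 · 3 · 0
2 · 2 · 1 · 0 · 0
0 · 1 · 3 · 2 · 2
k=8  3 · 1 · 2 · 2 · 0
1 · 3 · 3 · 1 · 3
1 · 0 · 3 · 0 · 3
2 · 2 · 3 · 3 · 0
2 · 2 · 1 · 0 · 0
0 · 1 · 3 · 2 · 2

49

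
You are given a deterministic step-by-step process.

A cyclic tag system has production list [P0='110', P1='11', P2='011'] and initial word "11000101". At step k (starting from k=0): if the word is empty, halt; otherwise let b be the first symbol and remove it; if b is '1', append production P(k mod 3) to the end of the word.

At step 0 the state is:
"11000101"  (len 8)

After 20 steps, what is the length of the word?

t=0: "11000101"  (len 8)
t=1: "1000101110"  (len 10)
t=2: "00010111011"  (len 11)
t=3: "0010111011"  (len 10)
t=4: "010111011"  (len 9)
t=5: "10111011"  (len 8)
t=6: "0111011011"  (len 10)
t=7: "111011011"  (len 9)
t=8: "1101101111"  (len 10)
t=9: "101101111011"  (len 12)
t=10: "01101111011110"  (len 14)
t=11: "1101111011110"  (len 13)
t=12: "101111011110011"  (len 15)
t=13: "01111011110011110"  (len 17)
t=14: "1111011110011110"  (len 16)
t=15: "111011110011110011"  (len 18)
t=16: "11011110011110011110"  (len 20)
t=17: "101111001111001111011"  (len 21)
t=18: "01111001111001111011011"  (len 23)
t=19: "1111001111001111011011"  (len 22)
t=20: "11100111100111101101111"  (len 23)

23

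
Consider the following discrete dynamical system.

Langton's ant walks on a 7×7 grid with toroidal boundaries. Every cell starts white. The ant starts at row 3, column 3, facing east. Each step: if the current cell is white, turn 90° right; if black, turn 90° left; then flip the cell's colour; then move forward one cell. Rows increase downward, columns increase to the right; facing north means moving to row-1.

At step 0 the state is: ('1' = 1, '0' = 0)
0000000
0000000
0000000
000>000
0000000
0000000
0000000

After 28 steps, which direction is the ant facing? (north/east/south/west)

k=0  0000000
0000000
0000000
000>000
0000000
0000000
0000000
k=1  0000000
0000000
0000000
0001000
000v000
0000000
0000000
k=2  0000000
0000000
0000000
0001000
00<1000
0000000
0000000
k=3  0000000
0000000
0000000
00^1000
0011000
0000000
0000000
k=4  0000000
0000000
0000000
001>000
0011000
0000000
0000000
k=5  0000000
0000000
000^000
0010000
0011000
0000000
0000000
k=6  0000000
0000000
0001>00
0010000
0011000
0000000
0000000
k=7  0000000
0000000
0001100
0010v00
0011000
0000000
0000000
k=8  0000000
0000000
0001100
001<100
0011000
0000000
0000000
k=9  0000000
0000000
000^100
0011100
0011000
0000000
0000000
k=10  0000000
0000000
00<0100
0011100
0011000
0000000
0000000
k=11  0000000
00^0000
0010100
0011100
0011000
0000000
0000000
k=12  0000000
001>000
0010100
0011100
0011000
0000000
0000000
k=13  0000000
0011000
001v100
0011100
0011000
0000000
0000000
k=14  0000000
0011000
00<1100
0011100
0011000
0000000
0000000
k=15  0000000
0011000
0001100
00v1100
0011000
0000000
0000000
k=16  0000000
0011000
0001100
000>100
0011000
0000000
0000000
k=17  0000000
0011000
000^100
0000100
0011000
0000000
0000000
k=18  0000000
0011000
00<0100
0000100
0011000
0000000
0000000
k=19  0000000
00^1000
0010100
0000100
0011000
0000000
0000000
k=20  0000000
0<01000
0010100
0000100
0011000
0000000
0000000
k=21  0^00000
0101000
0010100
0000100
0011000
0000000
0000000
k=22  01>0000
0101000
0010100
0000100
0011000
0000000
0000000
k=23  0110000
01v1000
0010100
0000100
0011000
0000000
0000000
k=24  0110000
0<11000
0010100
0000100
0011000
0000000
0000000
k=25  0110000
0011000
0v10100
0000100
0011000
0000000
0000000
k=26  0110000
0011000
<110100
0000100
0011000
0000000
0000000
k=27  0110000
^011000
1110100
0000100
0011000
0000000
0000000
k=28  0110000
1>11000
1110100
0000100
0011000
0000000
0000000

east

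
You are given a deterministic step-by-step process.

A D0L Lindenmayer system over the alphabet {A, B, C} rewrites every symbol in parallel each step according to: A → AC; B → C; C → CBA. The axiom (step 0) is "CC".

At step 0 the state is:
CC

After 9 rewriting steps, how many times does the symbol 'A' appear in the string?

[0] CC
[1] CBACBA
[2] CBACACCBACAC
[3] CBACACCBAACCBACBACACCBAACCBA
[4] CBACACCBAACCBACBACACACCBACBACACCBACACCBAACCBACBACACACCBACBACAC
[5] CBACACCBAACCBACBACACACCBACBACACCBACACCBAACCBAACCBACBACACCB…BACBACACACCBACBACACCBACACCBAACCBAACCBACBACACCBACACCBAACCBA  (len 140)
[6] CBACACCBAACCBACBACACACCBACBACACCBACACCBAACCBAACCBACBACACCB…ACACCBACBACACCBACACCBAACCBACBACACCBAACCBACBACACACCBACBACAC  (len 314)
[7] CBACACCBAACCBACBACACACCBACBACACCBACACCBAACCBAACCBACBACACCB…BACBACACACCBACBACACCBACACCBAACCBAACCBACBACACCBACACCBAACCBA  (len 706)
[8] CBACACCBAACCBACBACACACCBACBACACCBACACCBAACCBAACCBACBACACCB…ACACCBACBACACCBACACCBAACCBACBACACCBAACCBACBACACACCBACBACAC  (len 1586)
[9] CBACACCBAACCBACBACACACCBACBACACCBACACCBAACCBAACCBACBACACCB…BACBACACACCBACBACACCBACACCBAACCBAACCBACBACACCBACACCBAACCBA  (len 3564)

1272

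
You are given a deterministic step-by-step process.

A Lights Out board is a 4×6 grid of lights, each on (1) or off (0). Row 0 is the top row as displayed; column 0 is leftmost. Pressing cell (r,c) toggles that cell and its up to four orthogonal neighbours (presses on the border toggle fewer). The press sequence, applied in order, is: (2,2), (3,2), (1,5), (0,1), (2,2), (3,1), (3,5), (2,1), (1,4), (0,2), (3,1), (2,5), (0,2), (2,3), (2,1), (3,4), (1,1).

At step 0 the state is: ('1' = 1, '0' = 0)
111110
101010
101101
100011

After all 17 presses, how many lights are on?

t=0: 111110
101010
101101
100011
t=1: 111110
100010
110001
101011
t=2: 111110
100010
111001
110111
t=3: 111111
100001
111000
110111
t=4: 000111
110001
111000
110111
t=5: 000111
111001
100100
111111
t=6: 000111
111001
110100
000111
t=7: 000111
111001
110101
000100
t=8: 000111
101001
001101
010100
t=9: 000101
101110
001111
010100
t=10: 011001
100110
001111
010100
t=11: 011001
100110
011111
101100
t=12: 011001
100111
011100
101101
t=13: 000101
101111
011100
101101
t=14: 000101
101011
010010
101001
t=15: 000101
111011
101010
111001
t=16: 000101
111011
101000
111110
t=17: 010101
000011
111000
111110

13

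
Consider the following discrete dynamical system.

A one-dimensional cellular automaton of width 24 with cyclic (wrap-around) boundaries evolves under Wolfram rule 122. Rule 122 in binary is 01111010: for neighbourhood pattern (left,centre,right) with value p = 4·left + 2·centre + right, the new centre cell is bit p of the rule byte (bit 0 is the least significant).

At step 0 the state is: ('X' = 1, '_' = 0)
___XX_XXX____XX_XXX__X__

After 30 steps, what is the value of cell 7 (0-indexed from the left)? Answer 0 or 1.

gen 0: ___XX_XXX____XX_XXX__X__
gen 1: __XXXXX_XX__XXXXX_XXX_X_
gen 2: _XX___XXXXXXX___XXX_XX_X
gen 3: XXXX_XX_____XX_XX_XXXXX_
gen 4: X__XXXXX___XXXXXXXX___XX
gen 5: XXXX___XX_XX______XX_XX_
gen 6: X__XX_XXXXXXX____XXXXXXX
gen 7: XXXXXXX_____XX__XX______
gen 8: X_____XX___XXXXXXXX____X
gen 9: XX___XXXX_XX______XX__XX
gen 10: _XX_XX__XXXXX____XXXXXX_
gen 11: XXXXXXXXX___XX__XX____XX
gen 12: ________XX_XXXXXXXX__XX_
gen 13: _______XXXXX______XXXXXX
gen 14: X_____XX___XX____XX____X
gen 15: XX___XXXX_XXXX__XXXX__XX
gen 16: _XX_XX__XXX__XXXX__XXXX_
gen 17: XXXXXXXXX_XXXX__XXXX__XX
gen 18: ________XXX__XXXX__XXXX_
gen 19: _______XX_XXXX__XXXX__XX
gen 20: X_____XXXXX__XXXX__XXXXX
gen 21: XX___XX___XXXX__XXXX____
gen 22: XXX_XXXX_XX__XXXX__XX__X
gen 23: __XXX__XXXXXXX__XXXXXXXX
gen 24: XXX_XXXX_____XXXX______X
gen 25: __XXX__XX___XX__XX____XX
gen 26: XXX_XXXXXX_XXXXXXXX__XXX
gen 27: __XXX____XXX______XXXX__
gen 28: _XX_XX__XX_XX____XX__XX_
gen 29: XXXXXXXXXXXXXX__XXXXXXXX
gen 30: _____________XXXX_______

0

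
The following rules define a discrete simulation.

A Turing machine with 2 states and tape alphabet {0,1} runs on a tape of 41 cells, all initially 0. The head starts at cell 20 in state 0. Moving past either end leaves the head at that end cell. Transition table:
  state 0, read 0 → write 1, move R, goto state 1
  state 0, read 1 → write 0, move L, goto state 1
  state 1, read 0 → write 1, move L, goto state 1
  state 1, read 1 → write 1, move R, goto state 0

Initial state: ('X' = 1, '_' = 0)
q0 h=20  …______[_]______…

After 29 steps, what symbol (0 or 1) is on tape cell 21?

1

[0] q0 h=20  …______[_]______…
[1] q1 h=21  …_____X[_]______…
[2] q1 h=20  …______[X]X_____…
[3] q0 h=21  …_____X[X]______…
[4] q1 h=20  …______[X]______…
[5] q0 h=21  …_____X[_]______…
[6] q1 h=22  …____XX[_]______…
[7] q1 h=21  …_____X[X]X_____…
[8] q0 h=22  …____XX[X]______…
[9] q1 h=21  …_____X[X]______…
[10] q0 h=22  …____XX[_]______…
[11] q1 h=23  …___XXX[_]______…
[12] q1 h=22  …____XX[X]X_____…
[13] q0 h=23  …___XXX[X]______…
[14] q1 h=22  …____XX[X]______…
[15] q0 h=23  …___XXX[_]______…
[16] q1 h=24  …__XXXX[_]______…
[17] q1 h=23  …___XXX[X]X_____…
[18] q0 h=24  …__XXXX[X]______…
[19] q1 h=23  …___XXX[X]______…
[20] q0 h=24  …__XXXX[_]______…
[21] q1 h=25  …_XXXXX[_]______…
[22] q1 h=24  …__XXXX[X]X_____…
[23] q0 h=25  …_XXXXX[X]______…
[24] q1 h=24  …__XXXX[X]______…
[25] q0 h=25  …_XXXXX[_]______…
[26] q1 h=26  …XXXXXX[_]______…
[27] q1 h=25  …_XXXXX[X]X_____…
[28] q0 h=26  …XXXXXX[X]______…
[29] q1 h=25  …_XXXXX[X]______…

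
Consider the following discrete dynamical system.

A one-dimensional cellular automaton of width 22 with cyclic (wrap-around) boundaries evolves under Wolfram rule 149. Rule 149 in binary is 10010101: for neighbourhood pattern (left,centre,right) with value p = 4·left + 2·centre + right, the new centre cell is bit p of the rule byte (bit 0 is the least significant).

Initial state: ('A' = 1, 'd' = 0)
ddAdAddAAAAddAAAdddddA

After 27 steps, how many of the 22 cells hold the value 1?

10

k=0  ddAdAddAAAAddAAAdddddA
k=1  AdAdAAddAAdAddAdAAAAdA
k=2  ddAdddAddddAAdAddAAddd
k=3  AdAAAdAAAAddddAAdddAAA
k=4  dddAdddAAdAAAdddAAddAA
k=5  AAdAAAdddddAdAAdddAddd
k=6  ddddAdAAAAdAdddAAdAAAd
k=7  AAAdAddAAddAAAdddddAdA
k=8  AAddAAdddAddAdAAAAdAdd
k=9  ddAdddAAdAAdAddAAddAAd
k=10  AdAAAdddddddAAdddAdddA
k=11  dddAdAAAAAAdddAAdAAAdd
k=12  AAdAddAAAAdAAdddddAdAA
k=13  AddAAddAAddddAAAAdAddA
k=14  dAdddAdddAAAddAAddAAdd
k=15  dAAAdAAAddAdAdddAdddAA
k=16  ddAdddAdAdAdAAAdAAAddd
k=17  AdAAAdAdAdAddAdddAdAAA
k=18  dddAddAdAdAAdAAAdAddAA
k=19  AAdAAdAdAdddddAddAAddd
k=20  ddddddAdAAAAAdAAdddAAd
k=21  AAAAAdAddAAAddddAAdddA
k=22  AAAAddAAddAdAAAdddAAdd
k=23  dAAdAdddAdAddAdAAdddAd
k=24  ddddAAAdAdAAdAdddAAdAA
k=25  AAAddAddAddddAAAdddddd
k=26  dAdAdAAdAAAAddAdAAAAAd
k=27  dAdAdddddAAdAdAddAAAdA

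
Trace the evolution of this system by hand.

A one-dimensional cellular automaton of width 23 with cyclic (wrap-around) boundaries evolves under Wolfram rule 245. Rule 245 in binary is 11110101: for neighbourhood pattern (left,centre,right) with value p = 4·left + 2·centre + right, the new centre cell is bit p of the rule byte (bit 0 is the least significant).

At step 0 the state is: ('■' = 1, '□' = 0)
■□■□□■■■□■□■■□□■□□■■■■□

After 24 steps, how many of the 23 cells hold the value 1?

17

0) ■□■□□■■■□■□■■□□■□□■■■■□
1) ■■■■□□■■■■■□■■□■■□□■■■■
2) ■■■■■□□■■■■■□■■□■■□□■■■
3) ■■■■■■□□■■■■■□■■□■■□□■■
4) ■■■■■■■□□■■■■■□■■□■■□□■
5) ■■■■■■■■□□■■■■■□■■□■■□□
6) □■■■■■■■■□□■■■■■□■■□■■□
7) □□■■■■■■■■□□■■■■■□■■□■■
8) ■□□■■■■■■■■□□■■■■■□■■□■
9) ■■□□■■■■■■■■□□■■■■■□■■□
10) □■■□□■■■■■■■■□□■■■■■□■■
11) ■□■■□□■■■■■■■■□□■■■■■□■
12) ■■□■■□□■■■■■■■■□□■■■■■□
13) □■■□■■□□■■■■■■■■□□■■■■■
14) ■□■■□■■□□■■■■■■■■□□■■■■
15) ■■□■■□■■□□■■■■■■■■□□■■■
16) ■■■□■■□■■□□■■■■■■■■□□■■
17) ■■■■□■■□■■□□■■■■■■■■□□■
18) ■■■■■□■■□■■□□■■■■■■■■□□
19) □■■■■■□■■□■■□□■■■■■■■■□
20) □□■■■■■□■■□■■□□■■■■■■■■
21) ■□□■■■■■□■■□■■□□■■■■■■■
22) ■■□□■■■■■□■■□■■□□■■■■■■
23) ■■■□□■■■■■□■■□■■□□■■■■■
24) ■■■■□□■■■■■□■■□■■□□■■■■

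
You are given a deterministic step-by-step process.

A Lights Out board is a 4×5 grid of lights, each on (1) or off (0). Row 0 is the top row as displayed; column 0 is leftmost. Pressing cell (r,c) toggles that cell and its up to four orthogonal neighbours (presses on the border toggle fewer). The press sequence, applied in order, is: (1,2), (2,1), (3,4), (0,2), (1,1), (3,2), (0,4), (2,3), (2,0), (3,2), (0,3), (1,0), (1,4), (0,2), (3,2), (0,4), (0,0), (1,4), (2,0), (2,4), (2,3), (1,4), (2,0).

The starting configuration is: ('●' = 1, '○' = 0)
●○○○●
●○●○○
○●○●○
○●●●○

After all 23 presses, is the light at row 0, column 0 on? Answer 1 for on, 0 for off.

step 0: ●○○○●
●○●○○
○●○●○
○●●●○
step 1: ●○●○●
●●○●○
○●●●○
○●●●○
step 2: ●○●○●
●○○●○
●○○●○
○○●●○
step 3: ●○●○●
●○○●○
●○○●●
○○●○●
step 4: ●●○●●
●○●●○
●○○●●
○○●○●
step 5: ●○○●●
○●○●○
●●○●●
○○●○●
step 6: ●○○●●
○●○●○
●●●●●
○●○●●
step 7: ●○○○○
○●○●●
●●●●●
○●○●●
step 8: ●○○○○
○●○○●
●●○○○
○●○○●
step 9: ●○○○○
●●○○●
○○○○○
●●○○●
step 10: ●○○○○
●●○○●
○○●○○
●○●●●
step 11: ●○●●●
●●○●●
○○●○○
●○●●●
step 12: ○○●●●
○○○●●
●○●○○
●○●●●
step 13: ○○●●○
○○○○○
●○●○●
●○●●●
step 14: ○●○○○
○○●○○
●○●○●
●○●●●
step 15: ○●○○○
○○●○○
●○○○●
●●○○●
step 16: ○●○●●
○○●○●
●○○○●
●●○○●
step 17: ●○○●●
●○●○●
●○○○●
●●○○●
step 18: ●○○●○
●○●●○
●○○○○
●●○○●
step 19: ●○○●○
○○●●○
○●○○○
○●○○●
step 20: ●○○●○
○○●●●
○●○●●
○●○○○
step 21: ●○○●○
○○●○●
○●●○○
○●○●○
step 22: ●○○●●
○○●●○
○●●○●
○●○●○
step 23: ●○○●●
●○●●○
●○●○●
●●○●○

1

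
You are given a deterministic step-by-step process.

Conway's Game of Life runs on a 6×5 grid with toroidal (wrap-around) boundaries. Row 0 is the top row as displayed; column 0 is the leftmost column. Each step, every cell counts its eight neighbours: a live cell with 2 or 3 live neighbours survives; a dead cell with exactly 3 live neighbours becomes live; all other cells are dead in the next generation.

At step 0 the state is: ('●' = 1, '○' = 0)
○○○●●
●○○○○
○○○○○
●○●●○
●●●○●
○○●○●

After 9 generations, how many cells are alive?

20

k=0  ○○○●●
●○○○○
○○○○○
●○●●○
●●●○●
○○●○●
k=1  ●○○●●
○○○○●
○●○○●
●○●●○
○○○○○
○○●○○
k=2  ●○○●●
○○○○○
○●●○●
●●●●●
○●●●○
○○○●●
k=3  ●○○●○
○●●○○
○○○○●
○○○○○
○○○○○
○●○○○
k=4  ●○○○○
●●●●●
○○○○○
○○○○○
○○○○○
○○○○○
k=5  ●○●●○
●●●●●
●●●●●
○○○○○
○○○○○
○○○○○
k=6  ●○○○○
○○○○○
○○○○○
●●●●●
○○○○○
○○○○○
k=7  ○○○○○
○○○○○
●●●●●
●●●●●
●●●●●
○○○○○
k=8  ○○○○○
●●●●●
○○○○○
○○○○○
○○○○○
●●●●●
k=9  ○○○○○
●●●●●
●●●●●
○○○○○
●●●●●
●●●●●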